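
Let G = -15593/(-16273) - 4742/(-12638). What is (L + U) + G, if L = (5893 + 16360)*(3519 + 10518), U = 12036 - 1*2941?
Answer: 32121180249717122/102829087 ≈ 3.1237e+8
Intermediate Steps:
U = 9095 (U = 12036 - 2941 = 9095)
G = 137115450/102829087 (G = -15593*(-1/16273) - 4742*(-1/12638) = 15593/16273 + 2371/6319 = 137115450/102829087 ≈ 1.3334)
L = 312365361 (L = 22253*14037 = 312365361)
(L + U) + G = (312365361 + 9095) + 137115450/102829087 = 312374456 + 137115450/102829087 = 32121180249717122/102829087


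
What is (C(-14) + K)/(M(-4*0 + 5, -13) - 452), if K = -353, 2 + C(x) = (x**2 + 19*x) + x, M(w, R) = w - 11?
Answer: 439/458 ≈ 0.95852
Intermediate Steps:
M(w, R) = -11 + w
C(x) = -2 + x**2 + 20*x (C(x) = -2 + ((x**2 + 19*x) + x) = -2 + (x**2 + 20*x) = -2 + x**2 + 20*x)
(C(-14) + K)/(M(-4*0 + 5, -13) - 452) = ((-2 + (-14)**2 + 20*(-14)) - 353)/((-11 + (-4*0 + 5)) - 452) = ((-2 + 196 - 280) - 353)/((-11 + (0 + 5)) - 452) = (-86 - 353)/((-11 + 5) - 452) = -439/(-6 - 452) = -439/(-458) = -439*(-1/458) = 439/458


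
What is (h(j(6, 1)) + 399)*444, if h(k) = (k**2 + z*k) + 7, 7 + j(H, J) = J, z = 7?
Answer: 177600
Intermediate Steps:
j(H, J) = -7 + J
h(k) = 7 + k**2 + 7*k (h(k) = (k**2 + 7*k) + 7 = 7 + k**2 + 7*k)
(h(j(6, 1)) + 399)*444 = ((7 + (-7 + 1)**2 + 7*(-7 + 1)) + 399)*444 = ((7 + (-6)**2 + 7*(-6)) + 399)*444 = ((7 + 36 - 42) + 399)*444 = (1 + 399)*444 = 400*444 = 177600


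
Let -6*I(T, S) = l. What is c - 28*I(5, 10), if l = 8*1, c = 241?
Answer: 835/3 ≈ 278.33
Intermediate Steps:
l = 8
I(T, S) = -4/3 (I(T, S) = -⅙*8 = -4/3)
c - 28*I(5, 10) = 241 - 28*(-4/3) = 241 + 112/3 = 835/3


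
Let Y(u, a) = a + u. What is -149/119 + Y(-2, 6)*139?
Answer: 66015/119 ≈ 554.75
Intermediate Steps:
-149/119 + Y(-2, 6)*139 = -149/119 + (6 - 2)*139 = -149*1/119 + 4*139 = -149/119 + 556 = 66015/119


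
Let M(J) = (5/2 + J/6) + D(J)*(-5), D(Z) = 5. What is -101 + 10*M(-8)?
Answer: -1018/3 ≈ -339.33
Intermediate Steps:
M(J) = -45/2 + J/6 (M(J) = (5/2 + J/6) + 5*(-5) = (5*(½) + J*(⅙)) - 25 = (5/2 + J/6) - 25 = -45/2 + J/6)
-101 + 10*M(-8) = -101 + 10*(-45/2 + (⅙)*(-8)) = -101 + 10*(-45/2 - 4/3) = -101 + 10*(-143/6) = -101 - 715/3 = -1018/3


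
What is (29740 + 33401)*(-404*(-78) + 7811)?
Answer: 2482893543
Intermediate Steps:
(29740 + 33401)*(-404*(-78) + 7811) = 63141*(31512 + 7811) = 63141*39323 = 2482893543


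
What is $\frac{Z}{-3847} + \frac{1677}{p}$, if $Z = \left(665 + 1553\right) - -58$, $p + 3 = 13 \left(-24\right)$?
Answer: $- \frac{2389453}{403935} \approx -5.9154$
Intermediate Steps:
$p = -315$ ($p = -3 + 13 \left(-24\right) = -3 - 312 = -315$)
$Z = 2276$ ($Z = 2218 + \left(-251 + 309\right) = 2218 + 58 = 2276$)
$\frac{Z}{-3847} + \frac{1677}{p} = \frac{2276}{-3847} + \frac{1677}{-315} = 2276 \left(- \frac{1}{3847}\right) + 1677 \left(- \frac{1}{315}\right) = - \frac{2276}{3847} - \frac{559}{105} = - \frac{2389453}{403935}$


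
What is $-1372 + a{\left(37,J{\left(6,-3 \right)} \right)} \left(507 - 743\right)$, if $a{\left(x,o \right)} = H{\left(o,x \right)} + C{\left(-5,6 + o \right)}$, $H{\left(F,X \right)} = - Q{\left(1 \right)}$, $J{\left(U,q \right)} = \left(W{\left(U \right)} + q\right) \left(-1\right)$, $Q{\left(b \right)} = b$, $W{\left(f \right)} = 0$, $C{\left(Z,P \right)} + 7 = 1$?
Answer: $280$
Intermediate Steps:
$C{\left(Z,P \right)} = -6$ ($C{\left(Z,P \right)} = -7 + 1 = -6$)
$J{\left(U,q \right)} = - q$ ($J{\left(U,q \right)} = \left(0 + q\right) \left(-1\right) = q \left(-1\right) = - q$)
$H{\left(F,X \right)} = -1$ ($H{\left(F,X \right)} = \left(-1\right) 1 = -1$)
$a{\left(x,o \right)} = -7$ ($a{\left(x,o \right)} = -1 - 6 = -7$)
$-1372 + a{\left(37,J{\left(6,-3 \right)} \right)} \left(507 - 743\right) = -1372 - 7 \left(507 - 743\right) = -1372 - -1652 = -1372 + 1652 = 280$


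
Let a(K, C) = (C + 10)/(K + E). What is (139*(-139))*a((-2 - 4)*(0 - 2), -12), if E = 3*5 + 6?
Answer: 38642/33 ≈ 1171.0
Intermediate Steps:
E = 21 (E = 15 + 6 = 21)
a(K, C) = (10 + C)/(21 + K) (a(K, C) = (C + 10)/(K + 21) = (10 + C)/(21 + K))
(139*(-139))*a((-2 - 4)*(0 - 2), -12) = (139*(-139))*((10 - 12)/(21 + (-2 - 4)*(0 - 2))) = -19321*(-2)/(21 - 6*(-2)) = -19321*(-2)/(21 + 12) = -19321*(-2)/33 = -19321*(-2/33) = 38642/33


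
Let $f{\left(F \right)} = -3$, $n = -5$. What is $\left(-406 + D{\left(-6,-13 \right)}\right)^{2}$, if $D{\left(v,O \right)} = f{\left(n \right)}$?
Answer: $167281$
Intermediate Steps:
$D{\left(v,O \right)} = -3$
$\left(-406 + D{\left(-6,-13 \right)}\right)^{2} = \left(-406 - 3\right)^{2} = \left(-409\right)^{2} = 167281$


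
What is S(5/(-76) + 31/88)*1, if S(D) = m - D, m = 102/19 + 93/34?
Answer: 222197/28424 ≈ 7.8172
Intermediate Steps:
m = 5235/646 (m = 102*(1/19) + 93*(1/34) = 102/19 + 93/34 = 5235/646 ≈ 8.1037)
S(D) = 5235/646 - D
S(5/(-76) + 31/88)*1 = (5235/646 - (5/(-76) + 31/88))*1 = (5235/646 - (5*(-1/76) + 31*(1/88)))*1 = (5235/646 - (-5/76 + 31/88))*1 = (5235/646 - 1*479/1672)*1 = (5235/646 - 479/1672)*1 = (222197/28424)*1 = 222197/28424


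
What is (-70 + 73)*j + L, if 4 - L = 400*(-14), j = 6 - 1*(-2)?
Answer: 5628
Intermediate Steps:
j = 8 (j = 6 + 2 = 8)
L = 5604 (L = 4 - 400*(-14) = 4 - 1*(-5600) = 4 + 5600 = 5604)
(-70 + 73)*j + L = (-70 + 73)*8 + 5604 = 3*8 + 5604 = 24 + 5604 = 5628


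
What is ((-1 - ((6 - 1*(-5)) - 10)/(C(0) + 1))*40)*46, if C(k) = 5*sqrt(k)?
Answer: -3680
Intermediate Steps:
((-1 - ((6 - 1*(-5)) - 10)/(C(0) + 1))*40)*46 = ((-1 - ((6 - 1*(-5)) - 10)/(5*sqrt(0) + 1))*40)*46 = ((-1 - ((6 + 5) - 10)/(5*0 + 1))*40)*46 = ((-1 - (11 - 10)/(0 + 1))*40)*46 = ((-1 - 1/1)*40)*46 = ((-1 - 1)*40)*46 = -2*40*46 = -80*46 = -3680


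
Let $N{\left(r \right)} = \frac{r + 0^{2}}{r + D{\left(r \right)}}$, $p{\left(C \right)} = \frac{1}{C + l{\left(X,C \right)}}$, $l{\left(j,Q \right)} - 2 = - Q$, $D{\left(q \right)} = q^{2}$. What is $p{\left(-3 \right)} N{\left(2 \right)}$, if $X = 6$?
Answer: $\frac{1}{6} \approx 0.16667$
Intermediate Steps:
$l{\left(j,Q \right)} = 2 - Q$
$p{\left(C \right)} = \frac{1}{2}$ ($p{\left(C \right)} = \frac{1}{C - \left(-2 + C\right)} = \frac{1}{2}$)
$N{\left(r \right)} = \frac{r}{r + r^{2}}$ ($N{\left(r \right)} = \frac{r + 0^{2}}{r + r^{2}} = \frac{r + 0}{r + r^{2}} = \frac{r}{r + r^{2}}$)
$p{\left(-3 \right)} N{\left(2 \right)} = \frac{1}{2 \left(1 + 2\right)} = \frac{1}{2 \cdot 3} = \frac{1}{2} \cdot \frac{1}{3} = \frac{1}{6}$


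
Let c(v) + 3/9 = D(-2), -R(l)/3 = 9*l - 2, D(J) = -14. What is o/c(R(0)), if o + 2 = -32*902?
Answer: 86598/43 ≈ 2013.9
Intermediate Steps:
R(l) = 6 - 27*l (R(l) = -3*(9*l - 2) = -3*(-2 + 9*l) = 6 - 27*l)
c(v) = -43/3 (c(v) = -1/3 - 14 = -43/3)
o = -28866 (o = -2 - 32*902 = -2 - 28864 = -28866)
o/c(R(0)) = -28866/(-43/3) = -28866*(-3/43) = 86598/43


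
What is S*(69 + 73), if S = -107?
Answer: -15194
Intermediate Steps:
S*(69 + 73) = -107*(69 + 73) = -107*142 = -15194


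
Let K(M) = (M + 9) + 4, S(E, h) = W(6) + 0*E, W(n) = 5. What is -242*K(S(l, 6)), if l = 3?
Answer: -4356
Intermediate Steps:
S(E, h) = 5 (S(E, h) = 5 + 0*E = 5 + 0 = 5)
K(M) = 13 + M (K(M) = (9 + M) + 4 = 13 + M)
-242*K(S(l, 6)) = -242*(13 + 5) = -242*18 = -4356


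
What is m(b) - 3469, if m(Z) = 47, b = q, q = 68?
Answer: -3422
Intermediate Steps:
b = 68
m(b) - 3469 = 47 - 3469 = -3422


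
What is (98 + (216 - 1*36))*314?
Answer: 87292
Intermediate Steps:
(98 + (216 - 1*36))*314 = (98 + (216 - 36))*314 = (98 + 180)*314 = 278*314 = 87292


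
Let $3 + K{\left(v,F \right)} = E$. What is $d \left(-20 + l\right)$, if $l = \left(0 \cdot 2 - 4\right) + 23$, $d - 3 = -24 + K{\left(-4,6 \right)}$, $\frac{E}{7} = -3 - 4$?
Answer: $73$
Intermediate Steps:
$E = -49$ ($E = 7 \left(-3 - 4\right) = 7 \left(-7\right) = -49$)
$K{\left(v,F \right)} = -52$ ($K{\left(v,F \right)} = -3 - 49 = -52$)
$d = -73$ ($d = 3 - 76 = -73$)
$l = 19$ ($l = \left(0 - 4\right) + 23 = -4 + 23 = 19$)
$d \left(-20 + l\right) = - 73 \left(-20 + 19\right) = \left(-73\right) \left(-1\right) = 73$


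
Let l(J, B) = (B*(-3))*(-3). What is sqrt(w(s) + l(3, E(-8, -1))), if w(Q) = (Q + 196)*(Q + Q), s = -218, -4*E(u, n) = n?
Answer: sqrt(38377)/2 ≈ 97.950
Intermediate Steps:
E(u, n) = -n/4
l(J, B) = 9*B (l(J, B) = -3*B*(-3) = 9*B)
w(Q) = 2*Q*(196 + Q) (w(Q) = (196 + Q)*(2*Q) = 2*Q*(196 + Q))
sqrt(w(s) + l(3, E(-8, -1))) = sqrt(2*(-218)*(196 - 218) + 9*(-1/4*(-1))) = sqrt(2*(-218)*(-22) + 9*(1/4)) = sqrt(9592 + 9/4) = sqrt(38377/4) = sqrt(38377)/2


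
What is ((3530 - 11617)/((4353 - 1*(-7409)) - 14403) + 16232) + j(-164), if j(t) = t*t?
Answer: 113909135/2641 ≈ 43131.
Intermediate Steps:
j(t) = t²
((3530 - 11617)/((4353 - 1*(-7409)) - 14403) + 16232) + j(-164) = ((3530 - 11617)/((4353 - 1*(-7409)) - 14403) + 16232) + (-164)² = (-8087/((4353 + 7409) - 14403) + 16232) + 26896 = (-8087/(11762 - 14403) + 16232) + 26896 = (-8087/(-2641) + 16232) + 26896 = (-8087*(-1/2641) + 16232) + 26896 = (8087/2641 + 16232) + 26896 = 42876799/2641 + 26896 = 113909135/2641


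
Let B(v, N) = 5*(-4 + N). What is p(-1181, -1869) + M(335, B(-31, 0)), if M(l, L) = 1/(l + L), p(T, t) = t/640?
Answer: -117619/40320 ≈ -2.9171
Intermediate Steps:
B(v, N) = -20 + 5*N
p(T, t) = t/640 (p(T, t) = t*(1/640) = t/640)
M(l, L) = 1/(L + l)
p(-1181, -1869) + M(335, B(-31, 0)) = (1/640)*(-1869) + 1/((-20 + 5*0) + 335) = -1869/640 + 1/((-20 + 0) + 335) = -1869/640 + 1/(-20 + 335) = -1869/640 + 1/315 = -117619/40320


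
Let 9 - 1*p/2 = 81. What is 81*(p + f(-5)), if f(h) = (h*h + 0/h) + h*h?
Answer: -7614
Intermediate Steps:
p = -144 (p = 18 - 2*81 = 18 - 162 = -144)
f(h) = 2*h² (f(h) = (h² + 0) + h² = h² + h² = 2*h²)
81*(p + f(-5)) = 81*(-144 + 2*(-5)²) = 81*(-144 + 2*25) = 81*(-144 + 50) = 81*(-94) = -7614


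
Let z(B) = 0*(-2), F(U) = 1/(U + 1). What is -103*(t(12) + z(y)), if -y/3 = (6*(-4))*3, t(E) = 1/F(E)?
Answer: -1339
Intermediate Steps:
F(U) = 1/(1 + U)
t(E) = 1 + E (t(E) = 1/(1/(1 + E)) = 1 + E)
y = 216 (y = -3*6*(-4)*3 = -(-72)*3 = -3*(-72) = 216)
z(B) = 0
-103*(t(12) + z(y)) = -103*((1 + 12) + 0) = -103*(13 + 0) = -103*13 = -1339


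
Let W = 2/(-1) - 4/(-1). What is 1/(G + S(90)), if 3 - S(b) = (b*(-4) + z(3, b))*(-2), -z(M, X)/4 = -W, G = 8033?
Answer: 1/7332 ≈ 0.00013639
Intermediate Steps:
W = 2 (W = 2*(-1) - 4*(-1) = -2 + 4 = 2)
z(M, X) = 8 (z(M, X) = -(-4)*2 = -4*(-2) = 8)
S(b) = 19 - 8*b (S(b) = 3 - (b*(-4) + 8)*(-2) = 3 - (-4*b + 8)*(-2) = 3 - (8 - 4*b)*(-2) = 3 - (-16 + 8*b) = 3 + (16 - 8*b) = 19 - 8*b)
1/(G + S(90)) = 1/(8033 + (19 - 8*90)) = 1/(8033 + (19 - 720)) = 1/(8033 - 701) = 1/7332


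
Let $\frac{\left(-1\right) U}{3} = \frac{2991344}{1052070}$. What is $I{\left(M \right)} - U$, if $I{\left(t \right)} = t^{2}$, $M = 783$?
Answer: $\frac{107503586377}{175345} \approx 6.131 \cdot 10^{5}$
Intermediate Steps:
$U = - \frac{1495672}{175345}$ ($U = - 3 \cdot \frac{2991344}{1052070} = - 3 \cdot 2991344 \cdot \frac{1}{1052070} = \left(-3\right) \frac{1495672}{526035} = - \frac{1495672}{175345} \approx -8.5299$)
$I{\left(M \right)} - U = 783^{2} - - \frac{1495672}{175345} = 613089 + \frac{1495672}{175345} = \frac{107503586377}{175345}$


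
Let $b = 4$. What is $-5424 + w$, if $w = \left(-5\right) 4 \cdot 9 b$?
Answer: $-6144$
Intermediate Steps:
$w = -720$ ($w = \left(-5\right) 4 \cdot 9 \cdot 4 = \left(-20\right) 9 \cdot 4 = \left(-180\right) 4 = -720$)
$-5424 + w = -5424 - 720 = -6144$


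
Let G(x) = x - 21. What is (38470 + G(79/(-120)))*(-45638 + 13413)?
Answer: -29735947445/24 ≈ -1.2390e+9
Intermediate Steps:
G(x) = -21 + x
(38470 + G(79/(-120)))*(-45638 + 13413) = (38470 + (-21 + 79/(-120)))*(-45638 + 13413) = (38470 + (-21 + 79*(-1/120)))*(-32225) = (38470 + (-21 - 79/120))*(-32225) = (38470 - 2599/120)*(-32225) = (4613801/120)*(-32225) = -29735947445/24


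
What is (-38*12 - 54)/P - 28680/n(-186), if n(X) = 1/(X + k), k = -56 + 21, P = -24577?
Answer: 155775908070/24577 ≈ 6.3383e+6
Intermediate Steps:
k = -35
n(X) = 1/(-35 + X) (n(X) = 1/(X - 35) = 1/(-35 + X))
(-38*12 - 54)/P - 28680/n(-186) = (-38*12 - 54)/(-24577) - 28680/(1/(-35 - 186)) = (-456 - 54)*(-1/24577) - 28680/(1/(-221)) = -510*(-1/24577) - 28680/(-1/221) = 510/24577 - 28680*(-221) = 510/24577 + 6338280 = 155775908070/24577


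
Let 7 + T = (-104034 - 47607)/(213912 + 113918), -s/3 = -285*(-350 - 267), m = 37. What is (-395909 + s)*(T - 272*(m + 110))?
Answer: 6053360649476462/163915 ≈ 3.6930e+10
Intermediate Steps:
s = -527535 (s = -(-855)*(-350 - 267) = -(-855)*(-617) = -3*175845 = -527535)
T = -2446451/327830 (T = -7 + (-104034 - 47607)/(213912 + 113918) = -7 - 151641/327830 = -2446451/327830 ≈ -7.4626)
(-395909 + s)*(T - 272*(m + 110)) = (-395909 - 527535)*(-2446451/327830 - 272*(37 + 110)) = -923444*(-2446451/327830 - 272*147) = -923444*(-2446451/327830 - 39984) = -923444*(-13110401171/327830) = 6053360649476462/163915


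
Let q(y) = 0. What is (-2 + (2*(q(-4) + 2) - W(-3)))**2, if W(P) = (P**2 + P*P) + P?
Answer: 169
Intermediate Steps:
W(P) = P + 2*P**2 (W(P) = (P**2 + P**2) + P = 2*P**2 + P = P + 2*P**2)
(-2 + (2*(q(-4) + 2) - W(-3)))**2 = (-2 + (2*(0 + 2) - (-3)*(1 + 2*(-3))))**2 = (-2 + (2*2 - (-3)*(1 - 6)))**2 = (-2 + (4 - (-3)*(-5)))**2 = (-2 + (4 - 1*15))**2 = (-2 + (4 - 15))**2 = (-2 - 11)**2 = (-13)**2 = 169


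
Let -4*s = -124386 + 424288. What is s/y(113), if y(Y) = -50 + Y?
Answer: -149951/126 ≈ -1190.1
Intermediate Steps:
s = -149951/2 (s = -(-124386 + 424288)/4 = -1/4*299902 = -149951/2 ≈ -74976.)
s/y(113) = -149951/(2*(-50 + 113)) = -149951/2/63 = -149951/2*1/63 = -149951/126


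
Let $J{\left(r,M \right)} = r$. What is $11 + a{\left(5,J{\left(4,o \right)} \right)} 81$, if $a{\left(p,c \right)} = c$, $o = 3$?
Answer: $335$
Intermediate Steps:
$11 + a{\left(5,J{\left(4,o \right)} \right)} 81 = 11 + 4 \cdot 81 = 11 + 324 = 335$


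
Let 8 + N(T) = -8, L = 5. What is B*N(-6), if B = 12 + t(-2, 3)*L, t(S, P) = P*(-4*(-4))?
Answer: -4032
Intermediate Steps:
N(T) = -16 (N(T) = -8 - 8 = -16)
t(S, P) = 16*P (t(S, P) = P*16 = 16*P)
B = 252 (B = 12 + (16*3)*5 = 12 + 48*5 = 12 + 240 = 252)
B*N(-6) = 252*(-16) = -4032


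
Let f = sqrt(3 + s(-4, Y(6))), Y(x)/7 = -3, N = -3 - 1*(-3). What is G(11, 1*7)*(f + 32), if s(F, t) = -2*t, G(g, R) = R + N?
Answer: 224 + 21*sqrt(5) ≈ 270.96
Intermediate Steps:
N = 0 (N = -3 + 3 = 0)
G(g, R) = R (G(g, R) = R + 0 = R)
Y(x) = -21 (Y(x) = 7*(-3) = -21)
f = 3*sqrt(5) (f = sqrt(3 - 2*(-21)) = sqrt(3 + 42) = sqrt(45) = 3*sqrt(5) ≈ 6.7082)
G(11, 1*7)*(f + 32) = (1*7)*(3*sqrt(5) + 32) = 7*(32 + 3*sqrt(5)) = 224 + 21*sqrt(5)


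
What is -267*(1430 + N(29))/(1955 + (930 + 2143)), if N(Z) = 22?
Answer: -32307/419 ≈ -77.105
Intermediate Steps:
-267*(1430 + N(29))/(1955 + (930 + 2143)) = -267*(1430 + 22)/(1955 + (930 + 2143)) = -267*1452/(1955 + 3073) = -267/(5028*(1/1452)) = -267/419/121 = -267*121/419 = -32307/419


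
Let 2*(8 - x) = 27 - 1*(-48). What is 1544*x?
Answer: -45548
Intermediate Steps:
x = -59/2 (x = 8 - (27 - 1*(-48))/2 = 8 - (27 + 48)/2 = 8 - ½*75 = 8 - 75/2 = -59/2 ≈ -29.500)
1544*x = 1544*(-59/2) = -45548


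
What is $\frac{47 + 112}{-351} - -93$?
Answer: $\frac{10828}{117} \approx 92.547$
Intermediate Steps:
$\frac{47 + 112}{-351} - -93 = 159 \left(- \frac{1}{351}\right) + 93 = - \frac{53}{117} + 93 = \frac{10828}{117}$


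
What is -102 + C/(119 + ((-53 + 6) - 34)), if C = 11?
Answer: -3865/38 ≈ -101.71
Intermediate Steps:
-102 + C/(119 + ((-53 + 6) - 34)) = -102 + 11/(119 + ((-53 + 6) - 34)) = -102 + 11/(119 + (-47 - 34)) = -102 + 11/(119 - 81) = -102 + 11/38 = -3865/38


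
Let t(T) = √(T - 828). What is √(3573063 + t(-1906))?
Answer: √(3573063 + I*√2734) ≈ 1890.3 + 0.01*I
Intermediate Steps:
t(T) = √(-828 + T)
√(3573063 + t(-1906)) = √(3573063 + √(-828 - 1906)) = √(3573063 + √(-2734)) = √(3573063 + I*√2734)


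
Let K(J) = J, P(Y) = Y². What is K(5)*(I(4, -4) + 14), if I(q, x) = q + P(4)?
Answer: 170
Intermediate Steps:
I(q, x) = 16 + q (I(q, x) = q + 4² = q + 16 = 16 + q)
K(5)*(I(4, -4) + 14) = 5*((16 + 4) + 14) = 5*(20 + 14) = 5*34 = 170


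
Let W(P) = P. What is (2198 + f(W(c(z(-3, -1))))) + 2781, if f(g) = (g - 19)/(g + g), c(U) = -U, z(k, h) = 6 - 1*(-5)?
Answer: 54784/11 ≈ 4980.4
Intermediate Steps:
z(k, h) = 11 (z(k, h) = 6 + 5 = 11)
f(g) = (-19 + g)/(2*g) (f(g) = (-19 + g)/((2*g)) = (-19 + g)*(1/(2*g)) = (-19 + g)/(2*g))
(2198 + f(W(c(z(-3, -1))))) + 2781 = (2198 + (-19 - 1*11)/(2*((-1*11)))) + 2781 = (2198 + (½)*(-19 - 11)/(-11)) + 2781 = (2198 + (½)*(-1/11)*(-30)) + 2781 = (2198 + 15/11) + 2781 = 24193/11 + 2781 = 54784/11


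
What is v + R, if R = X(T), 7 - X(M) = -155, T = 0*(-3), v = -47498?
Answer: -47336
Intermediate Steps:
T = 0
X(M) = 162 (X(M) = 7 - 1*(-155) = 7 + 155 = 162)
R = 162
v + R = -47498 + 162 = -47336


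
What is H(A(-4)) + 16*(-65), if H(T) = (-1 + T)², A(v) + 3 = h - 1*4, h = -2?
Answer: -940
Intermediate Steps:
A(v) = -9 (A(v) = -3 + (-2 - 1*4) = -3 + (-2 - 4) = -3 - 6 = -9)
H(A(-4)) + 16*(-65) = (-1 - 9)² + 16*(-65) = (-10)² - 1040 = 100 - 1040 = -940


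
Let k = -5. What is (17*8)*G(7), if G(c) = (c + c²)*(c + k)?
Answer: 15232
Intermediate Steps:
G(c) = (-5 + c)*(c + c²) (G(c) = (c + c²)*(c - 5) = (c + c²)*(-5 + c) = (-5 + c)*(c + c²))
(17*8)*G(7) = (17*8)*(7*(-5 + 7² - 4*7)) = 136*(7*(-5 + 49 - 28)) = 136*(7*16) = 136*112 = 15232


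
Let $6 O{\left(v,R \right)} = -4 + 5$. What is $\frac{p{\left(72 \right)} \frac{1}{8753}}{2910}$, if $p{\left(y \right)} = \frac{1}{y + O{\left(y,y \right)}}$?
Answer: $\frac{1}{1838173765} \approx 5.4402 \cdot 10^{-10}$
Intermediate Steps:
$O{\left(v,R \right)} = \frac{1}{6}$ ($O{\left(v,R \right)} = \frac{-4 + 5}{6} = \frac{1}{6} \cdot 1 = \frac{1}{6}$)
$p{\left(y \right)} = \frac{1}{\frac{1}{6} + y}$ ($p{\left(y \right)} = \frac{1}{y + \frac{1}{6}} = \frac{1}{\frac{1}{6} + y}$)
$\frac{p{\left(72 \right)} \frac{1}{8753}}{2910} = \frac{\frac{6}{1 + 6 \cdot 72} \cdot \frac{1}{8753}}{2910} = \frac{6}{1 + 432} \cdot \frac{1}{8753} \cdot \frac{1}{2910} = \frac{6}{433} \cdot \frac{1}{8753} \cdot \frac{1}{2910} = \frac{6}{3790049} \cdot \frac{1}{2910} = \frac{1}{1838173765}$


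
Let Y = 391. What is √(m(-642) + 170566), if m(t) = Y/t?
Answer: √70300913802/642 ≈ 413.00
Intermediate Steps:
m(t) = 391/t
√(m(-642) + 170566) = √(391/(-642) + 170566) = √(391*(-1/642) + 170566) = √(-391/642 + 170566) = √(109502981/642) = √70300913802/642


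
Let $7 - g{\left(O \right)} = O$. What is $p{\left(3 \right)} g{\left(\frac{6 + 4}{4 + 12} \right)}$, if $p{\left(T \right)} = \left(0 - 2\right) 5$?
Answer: $- \frac{255}{4} \approx -63.75$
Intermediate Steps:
$g{\left(O \right)} = 7 - O$
$p{\left(T \right)} = -10$ ($p{\left(T \right)} = \left(-2\right) 5 = -10$)
$p{\left(3 \right)} g{\left(\frac{6 + 4}{4 + 12} \right)} = - 10 \left(7 - \frac{6 + 4}{4 + 12}\right) = - 10 \left(7 - \frac{10}{16}\right) = - 10 \left(7 - 10 \cdot \frac{1}{16}\right) = - 10 \left(7 - \frac{5}{8}\right) = \left(-10\right) \frac{51}{8} = - \frac{255}{4}$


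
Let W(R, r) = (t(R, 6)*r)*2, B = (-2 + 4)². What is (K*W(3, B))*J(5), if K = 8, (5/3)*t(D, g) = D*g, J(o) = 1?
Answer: 3456/5 ≈ 691.20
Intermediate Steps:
t(D, g) = 3*D*g/5 (t(D, g) = 3*(D*g)/5 = 3*D*g/5)
B = 4 (B = 2² = 4)
W(R, r) = 36*R*r/5 (W(R, r) = (((⅗)*R*6)*r)*2 = ((18*R/5)*r)*2 = (18*R*r/5)*2 = 36*R*r/5)
(K*W(3, B))*J(5) = (8*((36/5)*3*4))*1 = (8*(432/5))*1 = (3456/5)*1 = 3456/5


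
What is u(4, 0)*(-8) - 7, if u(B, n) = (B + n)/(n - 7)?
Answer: -17/7 ≈ -2.4286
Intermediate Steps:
u(B, n) = (B + n)/(-7 + n)
u(4, 0)*(-8) - 7 = ((4 + 0)/(-7 + 0))*(-8) - 7 = (4/(-7))*(-8) - 7 = -⅐*4*(-8) - 7 = -4/7*(-8) - 7 = 32/7 - 7 = -17/7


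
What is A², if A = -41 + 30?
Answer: 121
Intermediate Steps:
A = -11
A² = (-11)² = 121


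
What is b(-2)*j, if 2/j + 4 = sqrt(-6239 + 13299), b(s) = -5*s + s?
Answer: 16/1761 + 8*sqrt(1765)/1761 ≈ 0.19994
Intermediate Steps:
b(s) = -4*s
j = 2/(-4 + 2*sqrt(1765)) (j = 2/(-4 + sqrt(-6239 + 13299)) = 2/(-4 + sqrt(7060)) = 2/(-4 + 2*sqrt(1765)) ≈ 0.024993)
b(-2)*j = (-4*(-2))*(2/1761 + sqrt(1765)/1761) = 8*(2/1761 + sqrt(1765)/1761) = 16/1761 + 8*sqrt(1765)/1761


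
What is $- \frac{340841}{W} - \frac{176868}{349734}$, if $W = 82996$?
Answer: $- \frac{22313837137}{4837753844} \approx -4.6124$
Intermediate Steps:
$- \frac{340841}{W} - \frac{176868}{349734} = - \frac{340841}{82996} - \frac{176868}{349734} = \left(-340841\right) \frac{1}{82996} - \frac{29478}{58289} = - \frac{340841}{82996} - \frac{29478}{58289} = - \frac{22313837137}{4837753844}$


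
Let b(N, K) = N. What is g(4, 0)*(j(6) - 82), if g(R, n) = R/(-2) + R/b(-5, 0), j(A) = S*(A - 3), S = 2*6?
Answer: 644/5 ≈ 128.80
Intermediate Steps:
S = 12
j(A) = -36 + 12*A (j(A) = 12*(A - 3) = 12*(-3 + A) = -36 + 12*A)
g(R, n) = -7*R/10 (g(R, n) = R/(-2) + R/(-5) = R*(-½) + R*(-⅕) = -R/2 - R/5 = -7*R/10)
g(4, 0)*(j(6) - 82) = (-7/10*4)*((-36 + 12*6) - 82) = -14*((-36 + 72) - 82)/5 = -14*(36 - 82)/5 = -14/5*(-46) = 644/5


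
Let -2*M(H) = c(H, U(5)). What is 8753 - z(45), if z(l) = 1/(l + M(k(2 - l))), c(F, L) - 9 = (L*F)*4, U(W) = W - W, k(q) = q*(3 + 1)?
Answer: 708991/81 ≈ 8753.0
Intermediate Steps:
k(q) = 4*q (k(q) = q*4 = 4*q)
U(W) = 0
c(F, L) = 9 + 4*F*L (c(F, L) = 9 + (L*F)*4 = 9 + (F*L)*4 = 9 + 4*F*L)
M(H) = -9/2 (M(H) = -(9 + 4*H*0)/2 = -(9 + 0)/2 = -½*9 = -9/2)
z(l) = 1/(-9/2 + l) (z(l) = 1/(l - 9/2) = 1/(-9/2 + l))
8753 - z(45) = 8753 - 2/(-9 + 2*45) = 8753 - 2/(-9 + 90) = 8753 - 2/81 = 708991/81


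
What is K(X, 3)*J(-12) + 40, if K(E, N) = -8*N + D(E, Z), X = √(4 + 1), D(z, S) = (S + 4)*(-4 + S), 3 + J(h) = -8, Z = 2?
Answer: 436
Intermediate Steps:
J(h) = -11 (J(h) = -3 - 8 = -11)
D(z, S) = (-4 + S)*(4 + S) (D(z, S) = (4 + S)*(-4 + S) = (-4 + S)*(4 + S))
X = √5 ≈ 2.2361
K(E, N) = -12 - 8*N (K(E, N) = -8*N + (-16 + 2²) = -8*N + (-16 + 4) = -8*N - 12 = -12 - 8*N)
K(X, 3)*J(-12) + 40 = (-12 - 8*3)*(-11) + 40 = (-12 - 24)*(-11) + 40 = -36*(-11) + 40 = 396 + 40 = 436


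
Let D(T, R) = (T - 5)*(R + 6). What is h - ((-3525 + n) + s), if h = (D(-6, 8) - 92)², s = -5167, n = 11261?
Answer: 57947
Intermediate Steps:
D(T, R) = (-5 + T)*(6 + R)
h = 60516 (h = ((-30 - 5*8 + 6*(-6) + 8*(-6)) - 92)² = ((-30 - 40 - 36 - 48) - 92)² = (-154 - 92)² = (-246)² = 60516)
h - ((-3525 + n) + s) = 60516 - ((-3525 + 11261) - 5167) = 60516 - (7736 - 5167) = 60516 - 1*2569 = 60516 - 2569 = 57947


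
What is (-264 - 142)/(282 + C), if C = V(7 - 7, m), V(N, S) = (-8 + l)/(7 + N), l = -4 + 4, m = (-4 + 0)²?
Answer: -1421/983 ≈ -1.4456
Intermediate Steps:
m = 16 (m = (-4)² = 16)
l = 0
V(N, S) = -8/(7 + N) (V(N, S) = (-8 + 0)/(7 + N) = -8/(7 + N))
C = -8/7 (C = -8/(7 + (7 - 7)) = -8/(7 + 0) = -8/7 ≈ -1.1429)
(-264 - 142)/(282 + C) = (-264 - 142)/(282 - 8/7) = -406/1966/7 = -406*7/1966 = -1421/983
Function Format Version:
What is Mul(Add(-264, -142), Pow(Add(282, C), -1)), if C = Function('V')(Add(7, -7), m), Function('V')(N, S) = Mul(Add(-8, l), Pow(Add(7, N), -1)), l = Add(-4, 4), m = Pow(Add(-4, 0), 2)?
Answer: Rational(-1421, 983) ≈ -1.4456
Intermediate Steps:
m = 16 (m = Pow(-4, 2) = 16)
l = 0
Function('V')(N, S) = Mul(-8, Pow(Add(7, N), -1)) (Function('V')(N, S) = Mul(Add(-8, 0), Pow(Add(7, N), -1)) = Mul(-8, Pow(Add(7, N), -1)))
C = Rational(-8, 7) (C = Mul(-8, Pow(Add(7, Add(7, -7)), -1)) = Mul(-8, Pow(Add(7, 0), -1)) = Mul(-8, Pow(7, -1)) = Mul(-8, Rational(1, 7)) = Rational(-8, 7) ≈ -1.1429)
Mul(Add(-264, -142), Pow(Add(282, C), -1)) = Mul(Add(-264, -142), Pow(Add(282, Rational(-8, 7)), -1)) = Mul(-406, Pow(Rational(1966, 7), -1)) = Mul(-406, Rational(7, 1966)) = Rational(-1421, 983)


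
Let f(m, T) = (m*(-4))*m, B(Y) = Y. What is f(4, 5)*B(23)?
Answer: -1472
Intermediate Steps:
f(m, T) = -4*m**2 (f(m, T) = (-4*m)*m = -4*m**2)
f(4, 5)*B(23) = -4*4**2*23 = -4*16*23 = -64*23 = -1472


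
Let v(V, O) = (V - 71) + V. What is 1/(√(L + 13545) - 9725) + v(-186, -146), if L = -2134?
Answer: -41891956527/94564214 - √11411/94564214 ≈ -443.00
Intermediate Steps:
v(V, O) = -71 + 2*V (v(V, O) = (-71 + V) + V = -71 + 2*V)
1/(√(L + 13545) - 9725) + v(-186, -146) = 1/(√(-2134 + 13545) - 9725) + (-71 + 2*(-186)) = 1/(√11411 - 9725) + (-71 - 372) = 1/(-9725 + √11411) - 443 = -443 + 1/(-9725 + √11411)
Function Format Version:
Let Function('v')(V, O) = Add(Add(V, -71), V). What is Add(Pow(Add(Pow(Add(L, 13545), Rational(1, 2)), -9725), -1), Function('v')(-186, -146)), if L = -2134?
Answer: Add(Rational(-41891956527, 94564214), Mul(Rational(-1, 94564214), Pow(11411, Rational(1, 2)))) ≈ -443.00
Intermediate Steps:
Function('v')(V, O) = Add(-71, Mul(2, V)) (Function('v')(V, O) = Add(Add(-71, V), V) = Add(-71, Mul(2, V)))
Add(Pow(Add(Pow(Add(L, 13545), Rational(1, 2)), -9725), -1), Function('v')(-186, -146)) = Add(Pow(Add(Pow(Add(-2134, 13545), Rational(1, 2)), -9725), -1), Add(-71, Mul(2, -186))) = Add(Pow(Add(Pow(11411, Rational(1, 2)), -9725), -1), Add(-71, -372)) = Add(Pow(Add(-9725, Pow(11411, Rational(1, 2))), -1), -443) = Add(-443, Pow(Add(-9725, Pow(11411, Rational(1, 2))), -1))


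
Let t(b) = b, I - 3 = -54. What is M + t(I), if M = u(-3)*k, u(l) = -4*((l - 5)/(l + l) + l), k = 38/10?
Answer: -77/3 ≈ -25.667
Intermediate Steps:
I = -51 (I = 3 - 54 = -51)
k = 19/5 (k = 38*(⅒) = 19/5 ≈ 3.8000)
u(l) = -4*l - 2*(-5 + l)/l (u(l) = -4*((-5 + l)/((2*l)) + l) = -4*((-5 + l)*(1/(2*l)) + l) = -4*((-5 + l)/(2*l) + l) = -4*(l + (-5 + l)/(2*l)) = -4*l - 2*(-5 + l)/l)
M = 76/3 (M = (-2 - 4*(-3) + 10/(-3))*(19/5) = (-2 + 12 + 10*(-⅓))*(19/5) = (-2 + 12 - 10/3)*(19/5) = (20/3)*(19/5) = 76/3 ≈ 25.333)
M + t(I) = 76/3 - 51 = -77/3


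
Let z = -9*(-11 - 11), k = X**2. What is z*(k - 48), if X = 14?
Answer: 29304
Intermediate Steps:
k = 196 (k = 14**2 = 196)
z = 198 (z = -9*(-22) = 198)
z*(k - 48) = 198*(196 - 48) = 198*148 = 29304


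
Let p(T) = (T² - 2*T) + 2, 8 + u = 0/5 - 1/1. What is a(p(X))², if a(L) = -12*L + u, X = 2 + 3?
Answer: 45369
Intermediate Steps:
u = -9 (u = -8 + (0/5 - 1/1) = -8 + (0*(⅕) - 1*1) = -8 + (0 - 1) = -8 - 1 = -9)
X = 5
p(T) = 2 + T² - 2*T
a(L) = -9 - 12*L (a(L) = -12*L - 9 = -9 - 12*L)
a(p(X))² = (-9 - 12*(2 + 5² - 2*5))² = (-9 - 12*(2 + 25 - 10))² = (-9 - 12*17)² = (-9 - 204)² = (-213)² = 45369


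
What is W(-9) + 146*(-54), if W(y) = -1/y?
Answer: -70955/9 ≈ -7883.9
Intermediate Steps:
W(-9) + 146*(-54) = -1/(-9) + 146*(-54) = -1*(-1/9) - 7884 = 1/9 - 7884 = -70955/9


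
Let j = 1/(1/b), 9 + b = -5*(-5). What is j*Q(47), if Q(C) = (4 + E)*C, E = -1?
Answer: 2256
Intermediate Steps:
b = 16 (b = -9 - 5*(-5) = -9 + 25 = 16)
Q(C) = 3*C (Q(C) = (4 - 1)*C = 3*C)
j = 16 (j = 1/(1/16) = 16)
j*Q(47) = 16*(3*47) = 16*141 = 2256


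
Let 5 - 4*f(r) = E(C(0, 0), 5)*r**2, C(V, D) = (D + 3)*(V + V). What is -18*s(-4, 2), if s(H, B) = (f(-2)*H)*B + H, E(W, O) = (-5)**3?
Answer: 18252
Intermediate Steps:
C(V, D) = 2*V*(3 + D) (C(V, D) = (3 + D)*(2*V) = 2*V*(3 + D))
E(W, O) = -125
f(r) = 5/4 + 125*r**2/4 (f(r) = 5/4 - (-125)*r**2/4 = 5/4 + 125*r**2/4)
s(H, B) = H + 505*B*H/4 (s(H, B) = ((5/4 + (125/4)*(-2)**2)*H)*B + H = ((5/4 + (125/4)*4)*H)*B + H = ((5/4 + 125)*H)*B + H = (505*H/4)*B + H = 505*B*H/4 + H = H + 505*B*H/4)
-18*s(-4, 2) = -9*(-4)*(4 + 505*2)/2 = -9*(-4)*(4 + 1010)/2 = -9*(-4)*1014/2 = -18*(-1014) = 18252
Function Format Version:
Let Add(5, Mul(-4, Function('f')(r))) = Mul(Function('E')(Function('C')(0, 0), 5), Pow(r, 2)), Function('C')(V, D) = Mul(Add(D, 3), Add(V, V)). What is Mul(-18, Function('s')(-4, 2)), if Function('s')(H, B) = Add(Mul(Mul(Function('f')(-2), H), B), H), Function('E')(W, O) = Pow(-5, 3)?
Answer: 18252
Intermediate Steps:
Function('C')(V, D) = Mul(2, V, Add(3, D)) (Function('C')(V, D) = Mul(Add(3, D), Mul(2, V)) = Mul(2, V, Add(3, D)))
Function('E')(W, O) = -125
Function('f')(r) = Add(Rational(5, 4), Mul(Rational(125, 4), Pow(r, 2))) (Function('f')(r) = Add(Rational(5, 4), Mul(Rational(-1, 4), Mul(-125, Pow(r, 2)))) = Add(Rational(5, 4), Mul(Rational(125, 4), Pow(r, 2))))
Function('s')(H, B) = Add(H, Mul(Rational(505, 4), B, H)) (Function('s')(H, B) = Add(Mul(Mul(Add(Rational(5, 4), Mul(Rational(125, 4), Pow(-2, 2))), H), B), H) = Add(Mul(Mul(Add(Rational(5, 4), Mul(Rational(125, 4), 4)), H), B), H) = Add(Mul(Mul(Add(Rational(5, 4), 125), H), B), H) = Add(Mul(Mul(Rational(505, 4), H), B), H) = Add(Mul(Rational(505, 4), B, H), H) = Add(H, Mul(Rational(505, 4), B, H)))
Mul(-18, Function('s')(-4, 2)) = Mul(-18, Mul(Rational(1, 4), -4, Add(4, Mul(505, 2)))) = Mul(-18, Mul(Rational(1, 4), -4, Add(4, 1010))) = Mul(-18, Mul(Rational(1, 4), -4, 1014)) = Mul(-18, -1014) = 18252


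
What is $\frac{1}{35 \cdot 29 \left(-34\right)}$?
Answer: $- \frac{1}{34510} \approx -2.8977 \cdot 10^{-5}$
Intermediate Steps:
$\frac{1}{35 \cdot 29 \left(-34\right)} = \frac{1}{1015 \left(-34\right)} = \frac{1}{-34510} = - \frac{1}{34510}$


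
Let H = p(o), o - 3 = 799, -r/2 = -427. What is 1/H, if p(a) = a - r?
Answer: -1/52 ≈ -0.019231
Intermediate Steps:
r = 854 (r = -2*(-427) = 854)
o = 802 (o = 3 + 799 = 802)
p(a) = -854 + a (p(a) = a - 1*854 = a - 854 = -854 + a)
H = -52 (H = -854 + 802 = -52)
1/H = 1/(-52) = -1/52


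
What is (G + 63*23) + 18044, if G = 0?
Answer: 19493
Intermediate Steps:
(G + 63*23) + 18044 = (0 + 63*23) + 18044 = (0 + 1449) + 18044 = 1449 + 18044 = 19493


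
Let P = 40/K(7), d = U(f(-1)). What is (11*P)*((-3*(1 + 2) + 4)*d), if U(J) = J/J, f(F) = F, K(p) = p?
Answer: -2200/7 ≈ -314.29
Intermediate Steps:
U(J) = 1
d = 1
P = 40/7 ≈ 5.7143
(11*P)*((-3*(1 + 2) + 4)*d) = (11*(40/7))*((-3*(1 + 2) + 4)*1) = 440*((-3*3 + 4)*1)/7 = 440*((-9 + 4)*1)/7 = 440*(-5*1)/7 = (440/7)*(-5) = -2200/7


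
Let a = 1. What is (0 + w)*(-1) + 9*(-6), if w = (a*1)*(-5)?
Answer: -49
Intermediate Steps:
w = -5 (w = (1*1)*(-5) = 1*(-5) = -5)
(0 + w)*(-1) + 9*(-6) = (0 - 5)*(-1) + 9*(-6) = -5*(-1) - 54 = 5 - 54 = -49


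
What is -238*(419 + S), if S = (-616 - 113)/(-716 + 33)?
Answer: -68283628/683 ≈ -99976.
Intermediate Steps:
S = 729/683 (S = -729/(-683) = -729*(-1/683) = 729/683 ≈ 1.0674)
-238*(419 + S) = -238*(419 + 729/683) = -238*286906/683 = -68283628/683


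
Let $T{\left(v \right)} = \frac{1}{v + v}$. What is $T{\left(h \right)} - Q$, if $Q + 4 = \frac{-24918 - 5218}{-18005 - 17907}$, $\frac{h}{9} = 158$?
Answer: $\frac{40358005}{12766716} \approx 3.1612$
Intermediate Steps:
$h = 1422$ ($h = 9 \cdot 158 = 1422$)
$Q = - \frac{14189}{4489}$ ($Q = -4 + \frac{-24918 - 5218}{-18005 - 17907} = -4 - \frac{30136}{-35912} = -4 - - \frac{3767}{4489} = -4 + \frac{3767}{4489} = - \frac{14189}{4489} \approx -3.1608$)
$T{\left(v \right)} = \frac{1}{2 v}$
$T{\left(h \right)} - Q = \frac{1}{2 \cdot 1422} - - \frac{14189}{4489} = \frac{1}{2} \cdot \frac{1}{1422} + \frac{14189}{4489} = \frac{1}{2844} + \frac{14189}{4489} = \frac{40358005}{12766716}$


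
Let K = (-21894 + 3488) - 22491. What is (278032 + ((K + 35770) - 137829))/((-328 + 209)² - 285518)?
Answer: -135076/271357 ≈ -0.49778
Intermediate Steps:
K = -40897 (K = -18406 - 22491 = -40897)
(278032 + ((K + 35770) - 137829))/((-328 + 209)² - 285518) = (278032 + ((-40897 + 35770) - 137829))/((-328 + 209)² - 285518) = (278032 + (-5127 - 137829))/((-119)² - 285518) = (278032 - 142956)/(14161 - 285518) = 135076/(-271357) = 135076*(-1/271357) = -135076/271357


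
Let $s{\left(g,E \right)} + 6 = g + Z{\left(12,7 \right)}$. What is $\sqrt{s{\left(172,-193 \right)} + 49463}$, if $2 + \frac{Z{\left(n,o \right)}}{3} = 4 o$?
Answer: $3 \sqrt{5523} \approx 222.95$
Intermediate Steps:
$Z{\left(n,o \right)} = -6 + 12 o$ ($Z{\left(n,o \right)} = -6 + 3 \cdot 4 o = -6 + 12 o$)
$s{\left(g,E \right)} = 72 + g$ ($s{\left(g,E \right)} = -6 + \left(g + \left(-6 + 12 \cdot 7\right)\right) = -6 + \left(g + \left(-6 + 84\right)\right) = -6 + \left(g + 78\right) = -6 + \left(78 + g\right) = 72 + g$)
$\sqrt{s{\left(172,-193 \right)} + 49463} = \sqrt{\left(72 + 172\right) + 49463} = \sqrt{244 + 49463} = \sqrt{49707} = 3 \sqrt{5523}$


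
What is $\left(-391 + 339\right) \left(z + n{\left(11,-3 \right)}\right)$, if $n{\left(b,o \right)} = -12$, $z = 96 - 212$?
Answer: $6656$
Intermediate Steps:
$z = -116$
$\left(-391 + 339\right) \left(z + n{\left(11,-3 \right)}\right) = \left(-391 + 339\right) \left(-116 - 12\right) = \left(-52\right) \left(-128\right) = 6656$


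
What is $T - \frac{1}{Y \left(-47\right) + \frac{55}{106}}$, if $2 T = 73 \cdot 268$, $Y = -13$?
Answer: $\frac{634078916}{64821} \approx 9782.0$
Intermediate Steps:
$T = 9782$ ($T = \frac{73 \cdot 268}{2} = \frac{1}{2} \cdot 19564 = 9782$)
$T - \frac{1}{Y \left(-47\right) + \frac{55}{106}} = 9782 - \frac{1}{\left(-13\right) \left(-47\right) + \frac{55}{106}} = 9782 - \frac{1}{611 + 55 \cdot \frac{1}{106}} = 9782 - \frac{1}{611 + \frac{55}{106}} = 9782 - \frac{1}{\frac{64821}{106}} = 9782 - \frac{106}{64821} = \frac{634078916}{64821}$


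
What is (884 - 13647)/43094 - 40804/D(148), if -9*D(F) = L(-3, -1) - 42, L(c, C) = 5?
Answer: -15826140415/1594478 ≈ -9925.6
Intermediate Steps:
D(F) = 37/9 (D(F) = -(5 - 42)/9 = -⅑*(-37) = 37/9)
(884 - 13647)/43094 - 40804/D(148) = (884 - 13647)/43094 - 40804/37/9 = -12763*1/43094 - 40804*9/37 = -12763/43094 - 367236/37 = -15826140415/1594478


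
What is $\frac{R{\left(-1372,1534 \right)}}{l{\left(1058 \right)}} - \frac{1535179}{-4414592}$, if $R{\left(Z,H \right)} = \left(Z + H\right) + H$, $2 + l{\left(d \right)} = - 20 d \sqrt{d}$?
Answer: $\frac{181809274173343637}{522814441029415808} - \frac{206352320 \sqrt{2}}{118428711199} \approx 0.34529$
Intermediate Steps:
$l{\left(d \right)} = -2 - 20 d^{\frac{3}{2}}$ ($l{\left(d \right)} = -2 + - 20 d \sqrt{d} = -2 - 20 d^{\frac{3}{2}}$)
$R{\left(Z,H \right)} = Z + 2 H$ ($R{\left(Z,H \right)} = \left(H + Z\right) + H = Z + 2 H$)
$\frac{R{\left(-1372,1534 \right)}}{l{\left(1058 \right)}} - \frac{1535179}{-4414592} = \frac{-1372 + 2 \cdot 1534}{-2 - 20 \cdot 1058^{\frac{3}{2}}} - \frac{1535179}{-4414592} = \frac{-1372 + 3068}{-2 - 20 \cdot 24334 \sqrt{2}} - - \frac{1535179}{4414592} = \frac{1696}{-2 - 486680 \sqrt{2}} + \frac{1535179}{4414592} = \frac{1535179}{4414592} + \frac{1696}{-2 - 486680 \sqrt{2}}$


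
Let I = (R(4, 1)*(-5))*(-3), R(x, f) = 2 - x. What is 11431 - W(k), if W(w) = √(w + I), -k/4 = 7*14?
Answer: 11431 - I*√422 ≈ 11431.0 - 20.543*I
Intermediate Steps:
k = -392 (k = -28*14 = -4*98 = -392)
I = -30 (I = ((2 - 1*4)*(-5))*(-3) = ((2 - 4)*(-5))*(-3) = -2*(-5)*(-3) = 10*(-3) = -30)
W(w) = √(-30 + w) (W(w) = √(w - 30) = √(-30 + w))
11431 - W(k) = 11431 - √(-30 - 392) = 11431 - √(-422) = 11431 - I*√422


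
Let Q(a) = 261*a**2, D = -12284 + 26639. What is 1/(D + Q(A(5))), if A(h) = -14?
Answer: 1/65511 ≈ 1.5265e-5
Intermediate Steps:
D = 14355
1/(D + Q(A(5))) = 1/(14355 + 261*(-14)**2) = 1/(14355 + 261*196) = 1/(14355 + 51156) = 1/65511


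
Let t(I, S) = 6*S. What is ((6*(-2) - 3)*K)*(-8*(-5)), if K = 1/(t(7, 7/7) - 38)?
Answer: 75/4 ≈ 18.750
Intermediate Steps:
K = -1/32 (K = 1/(6*(7/7) - 38) = 1/(6*(7*(1/7)) - 38) = 1/(6*1 - 38) = 1/(6 - 38) = 1/(-32) = -1/32 ≈ -0.031250)
((6*(-2) - 3)*K)*(-8*(-5)) = ((6*(-2) - 3)*(-1/32))*(-8*(-5)) = ((-12 - 3)*(-1/32))*40 = -15*(-1/32)*40 = (15/32)*40 = 75/4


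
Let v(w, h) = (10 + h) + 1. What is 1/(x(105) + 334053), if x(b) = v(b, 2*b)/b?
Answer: 105/35075786 ≈ 2.9935e-6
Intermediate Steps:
v(w, h) = 11 + h
x(b) = (11 + 2*b)/b
1/(x(105) + 334053) = 1/((2 + 11/105) + 334053) = 1/(221/105 + 334053) = 1/(35075786/105) = 105/35075786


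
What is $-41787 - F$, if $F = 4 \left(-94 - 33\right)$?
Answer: $-41279$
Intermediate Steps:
$F = -508$ ($F = 4 \left(-127\right) = -508$)
$-41787 - F = -41787 - -508 = -41787 + 508 = -41279$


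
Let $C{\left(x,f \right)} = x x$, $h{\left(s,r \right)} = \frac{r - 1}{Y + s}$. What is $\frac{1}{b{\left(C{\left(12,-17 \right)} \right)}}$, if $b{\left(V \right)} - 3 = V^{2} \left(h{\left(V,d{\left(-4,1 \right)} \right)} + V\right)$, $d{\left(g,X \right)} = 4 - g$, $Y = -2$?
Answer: $\frac{71}{212077653} \approx 3.3478 \cdot 10^{-7}$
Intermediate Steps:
$h{\left(s,r \right)} = \frac{-1 + r}{-2 + s}$ ($h{\left(s,r \right)} = \frac{r - 1}{-2 + s} = \frac{-1 + r}{-2 + s}$)
$C{\left(x,f \right)} = x^{2}$
$b{\left(V \right)} = 3 + V^{2} \left(V + \frac{7}{-2 + V}\right)$ ($b{\left(V \right)} = 3 + V^{2} \left(\frac{-1 + \left(4 - -4\right)}{-2 + V} + V\right) = 3 + V^{2} \left(\frac{-1 + \left(4 + 4\right)}{-2 + V} + V\right) = 3 + V^{2} \left(\frac{-1 + 8}{-2 + V} + V\right) = 3 + V^{2} \left(\frac{1}{-2 + V} 7 + V\right) = 3 + V^{2} \left(\frac{7}{-2 + V} + V\right) = 3 + V^{2} \left(V + \frac{7}{-2 + V}\right)$)
$\frac{1}{b{\left(C{\left(12,-17 \right)} \right)}} = \frac{1}{\frac{1}{-2 + 12^{2}} \left(7 \left(12^{2}\right)^{2} + \left(-2 + 12^{2}\right) \left(3 + \left(12^{2}\right)^{3}\right)\right)} = \frac{1}{\frac{1}{-2 + 144} \left(7 \cdot 144^{2} + \left(-2 + 144\right) \left(3 + 144^{3}\right)\right)} = \frac{1}{\frac{1}{142} \left(7 \cdot 20736 + 142 \left(3 + 2985984\right)\right)} = \frac{1}{\frac{1}{142} \left(145152 + 142 \cdot 2985987\right)} = \frac{1}{\frac{1}{142} \left(145152 + 424010154\right)} = \frac{1}{\frac{1}{142} \cdot 424155306} = \frac{1}{\frac{212077653}{71}} = \frac{71}{212077653}$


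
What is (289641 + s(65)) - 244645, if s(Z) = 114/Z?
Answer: 2924854/65 ≈ 44998.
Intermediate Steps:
(289641 + s(65)) - 244645 = (289641 + 114/65) - 244645 = 18826779/65 - 244645 = 2924854/65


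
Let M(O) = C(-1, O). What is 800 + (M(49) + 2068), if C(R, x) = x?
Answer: 2917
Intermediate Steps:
M(O) = O
800 + (M(49) + 2068) = 800 + (49 + 2068) = 800 + 2117 = 2917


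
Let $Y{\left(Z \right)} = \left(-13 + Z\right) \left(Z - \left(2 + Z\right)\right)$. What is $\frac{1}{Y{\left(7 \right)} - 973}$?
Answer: $- \frac{1}{961} \approx -0.0010406$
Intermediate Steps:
$Y{\left(Z \right)} = 26 - 2 Z$ ($Y{\left(Z \right)} = \left(-13 + Z\right) \left(-2\right) = 26 - 2 Z$)
$\frac{1}{Y{\left(7 \right)} - 973} = \frac{1}{\left(26 - 14\right) - 973} = \frac{1}{12 - 973} = \frac{1}{-961} = - \frac{1}{961}$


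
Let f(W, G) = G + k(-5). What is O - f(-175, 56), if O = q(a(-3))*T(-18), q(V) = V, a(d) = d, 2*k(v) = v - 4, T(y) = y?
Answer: 5/2 ≈ 2.5000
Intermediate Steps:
k(v) = -2 + v/2 (k(v) = (v - 4)/2 = (-4 + v)/2 = -2 + v/2)
f(W, G) = -9/2 + G (f(W, G) = G + (-2 + (½)*(-5)) = G + (-2 - 5/2) = G - 9/2 = -9/2 + G)
O = 54 (O = -3*(-18) = 54)
O - f(-175, 56) = 54 - (-9/2 + 56) = 54 - 1*103/2 = 54 - 103/2 = 5/2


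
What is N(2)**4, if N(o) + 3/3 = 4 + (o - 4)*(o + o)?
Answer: 625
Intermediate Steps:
N(o) = 3 + 2*o*(-4 + o) (N(o) = -1 + (4 + (o - 4)*(o + o)) = -1 + (4 + (-4 + o)*(2*o)) = -1 + (4 + 2*o*(-4 + o)) = 3 + 2*o*(-4 + o))
N(2)**4 = (3 - 8*2 + 2*2**2)**4 = (3 - 16 + 2*4)**4 = (3 - 16 + 8)**4 = (-5)**4 = 625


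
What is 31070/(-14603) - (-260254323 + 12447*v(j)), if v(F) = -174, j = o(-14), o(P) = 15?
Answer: 3832120703833/14603 ≈ 2.6242e+8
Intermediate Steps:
j = 15
31070/(-14603) - (-260254323 + 12447*v(j)) = 31070/(-14603) - 12447/(1/(-20909 - 174)) = 31070*(-1/14603) - 12447/(1/(-21083)) = -31070/14603 - 12447/(-1/21083) = -31070/14603 - 12447*(-21083) = -31070/14603 + 262420101 = 3832120703833/14603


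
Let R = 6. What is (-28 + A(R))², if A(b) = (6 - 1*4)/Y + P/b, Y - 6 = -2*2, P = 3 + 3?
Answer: 676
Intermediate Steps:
P = 6
Y = 2 (Y = 6 - 2*2 = 6 - 4 = 2)
A(b) = 1 + 6/b (A(b) = (6 - 1*4)/2 + 6/b = (6 - 4)*(½) + 6/b = 2*(½) + 6/b = 1 + 6/b)
(-28 + A(R))² = (-28 + (6 + 6)/6)² = (-28 + (⅙)*12)² = (-28 + 2)² = (-26)² = 676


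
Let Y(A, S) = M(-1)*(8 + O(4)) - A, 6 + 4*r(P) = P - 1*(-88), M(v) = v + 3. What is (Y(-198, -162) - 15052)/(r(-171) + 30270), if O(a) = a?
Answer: -59320/120991 ≈ -0.49028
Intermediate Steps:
M(v) = 3 + v
r(P) = 41/2 + P/4 (r(P) = -3/2 + (P - 1*(-88))/4 = -3/2 + (P + 88)/4 = -3/2 + (88 + P)/4 = -3/2 + (22 + P/4) = 41/2 + P/4)
Y(A, S) = 24 - A (Y(A, S) = (3 - 1)*(8 + 4) - A = 2*12 - A = 24 - A)
(Y(-198, -162) - 15052)/(r(-171) + 30270) = ((24 - 1*(-198)) - 15052)/((41/2 + (¼)*(-171)) + 30270) = ((24 + 198) - 15052)/((41/2 - 171/4) + 30270) = (222 - 15052)/(-89/4 + 30270) = -14830/120991/4 = -14830*4/120991 = -59320/120991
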